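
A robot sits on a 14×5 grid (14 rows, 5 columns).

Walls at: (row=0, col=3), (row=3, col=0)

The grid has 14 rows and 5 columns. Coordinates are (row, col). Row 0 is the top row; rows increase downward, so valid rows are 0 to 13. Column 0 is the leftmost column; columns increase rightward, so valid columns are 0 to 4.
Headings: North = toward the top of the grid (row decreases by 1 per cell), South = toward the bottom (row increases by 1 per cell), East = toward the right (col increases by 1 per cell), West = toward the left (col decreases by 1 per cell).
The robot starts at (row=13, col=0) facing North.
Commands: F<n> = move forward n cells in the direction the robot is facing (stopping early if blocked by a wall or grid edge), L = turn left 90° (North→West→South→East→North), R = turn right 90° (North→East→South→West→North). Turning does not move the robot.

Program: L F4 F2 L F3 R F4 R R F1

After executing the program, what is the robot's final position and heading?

Answer: Final position: (row=13, col=1), facing East

Derivation:
Start: (row=13, col=0), facing North
  L: turn left, now facing West
  F4: move forward 0/4 (blocked), now at (row=13, col=0)
  F2: move forward 0/2 (blocked), now at (row=13, col=0)
  L: turn left, now facing South
  F3: move forward 0/3 (blocked), now at (row=13, col=0)
  R: turn right, now facing West
  F4: move forward 0/4 (blocked), now at (row=13, col=0)
  R: turn right, now facing North
  R: turn right, now facing East
  F1: move forward 1, now at (row=13, col=1)
Final: (row=13, col=1), facing East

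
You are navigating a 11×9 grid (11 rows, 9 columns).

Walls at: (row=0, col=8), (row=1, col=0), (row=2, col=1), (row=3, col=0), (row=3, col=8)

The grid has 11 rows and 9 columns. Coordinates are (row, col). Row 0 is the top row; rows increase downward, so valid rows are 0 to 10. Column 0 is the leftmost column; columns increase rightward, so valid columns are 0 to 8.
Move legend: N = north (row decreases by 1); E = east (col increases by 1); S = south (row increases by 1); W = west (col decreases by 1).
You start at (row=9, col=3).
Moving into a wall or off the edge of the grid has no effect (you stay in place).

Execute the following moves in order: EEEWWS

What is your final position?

Answer: Final position: (row=10, col=4)

Derivation:
Start: (row=9, col=3)
  E (east): (row=9, col=3) -> (row=9, col=4)
  E (east): (row=9, col=4) -> (row=9, col=5)
  E (east): (row=9, col=5) -> (row=9, col=6)
  W (west): (row=9, col=6) -> (row=9, col=5)
  W (west): (row=9, col=5) -> (row=9, col=4)
  S (south): (row=9, col=4) -> (row=10, col=4)
Final: (row=10, col=4)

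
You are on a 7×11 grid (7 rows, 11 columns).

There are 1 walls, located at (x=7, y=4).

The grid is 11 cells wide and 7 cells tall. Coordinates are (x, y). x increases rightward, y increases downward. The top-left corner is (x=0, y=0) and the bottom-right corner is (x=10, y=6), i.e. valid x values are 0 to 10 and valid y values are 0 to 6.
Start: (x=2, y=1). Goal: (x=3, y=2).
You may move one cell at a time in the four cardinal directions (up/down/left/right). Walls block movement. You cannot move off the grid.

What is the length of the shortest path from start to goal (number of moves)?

Answer: Shortest path length: 2

Derivation:
BFS from (x=2, y=1) until reaching (x=3, y=2):
  Distance 0: (x=2, y=1)
  Distance 1: (x=2, y=0), (x=1, y=1), (x=3, y=1), (x=2, y=2)
  Distance 2: (x=1, y=0), (x=3, y=0), (x=0, y=1), (x=4, y=1), (x=1, y=2), (x=3, y=2), (x=2, y=3)  <- goal reached here
One shortest path (2 moves): (x=2, y=1) -> (x=3, y=1) -> (x=3, y=2)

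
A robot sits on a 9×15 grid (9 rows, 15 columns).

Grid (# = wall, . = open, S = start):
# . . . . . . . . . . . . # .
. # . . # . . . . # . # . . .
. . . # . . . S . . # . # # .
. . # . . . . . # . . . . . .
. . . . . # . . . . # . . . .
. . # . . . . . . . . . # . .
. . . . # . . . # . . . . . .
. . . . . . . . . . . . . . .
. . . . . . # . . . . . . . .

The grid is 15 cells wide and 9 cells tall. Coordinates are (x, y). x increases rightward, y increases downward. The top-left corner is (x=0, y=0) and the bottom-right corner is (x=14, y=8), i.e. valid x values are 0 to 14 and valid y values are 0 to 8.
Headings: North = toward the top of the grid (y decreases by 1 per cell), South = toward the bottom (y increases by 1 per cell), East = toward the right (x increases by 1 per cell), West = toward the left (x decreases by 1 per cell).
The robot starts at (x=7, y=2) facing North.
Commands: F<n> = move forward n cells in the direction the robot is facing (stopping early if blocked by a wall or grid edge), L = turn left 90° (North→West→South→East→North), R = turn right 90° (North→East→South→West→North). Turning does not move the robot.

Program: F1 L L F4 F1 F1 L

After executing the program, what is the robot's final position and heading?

Answer: Final position: (x=7, y=7), facing East

Derivation:
Start: (x=7, y=2), facing North
  F1: move forward 1, now at (x=7, y=1)
  L: turn left, now facing West
  L: turn left, now facing South
  F4: move forward 4, now at (x=7, y=5)
  F1: move forward 1, now at (x=7, y=6)
  F1: move forward 1, now at (x=7, y=7)
  L: turn left, now facing East
Final: (x=7, y=7), facing East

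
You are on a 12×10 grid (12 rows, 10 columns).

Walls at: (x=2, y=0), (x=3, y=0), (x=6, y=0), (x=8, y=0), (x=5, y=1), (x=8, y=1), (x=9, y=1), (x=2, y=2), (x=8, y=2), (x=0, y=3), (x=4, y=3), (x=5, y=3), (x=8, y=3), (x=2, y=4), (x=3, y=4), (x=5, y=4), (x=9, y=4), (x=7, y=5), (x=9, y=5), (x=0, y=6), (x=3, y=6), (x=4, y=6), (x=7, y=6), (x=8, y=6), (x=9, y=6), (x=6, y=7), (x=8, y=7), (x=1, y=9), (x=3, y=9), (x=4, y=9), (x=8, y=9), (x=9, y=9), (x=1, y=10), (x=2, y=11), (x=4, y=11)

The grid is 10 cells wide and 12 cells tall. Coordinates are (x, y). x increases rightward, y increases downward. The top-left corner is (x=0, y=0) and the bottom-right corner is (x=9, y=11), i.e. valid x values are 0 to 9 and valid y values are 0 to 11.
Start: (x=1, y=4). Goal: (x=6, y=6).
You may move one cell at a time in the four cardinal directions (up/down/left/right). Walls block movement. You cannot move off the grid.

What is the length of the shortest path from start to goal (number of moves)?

Answer: Shortest path length: 7

Derivation:
BFS from (x=1, y=4) until reaching (x=6, y=6):
  Distance 0: (x=1, y=4)
  Distance 1: (x=1, y=3), (x=0, y=4), (x=1, y=5)
  Distance 2: (x=1, y=2), (x=2, y=3), (x=0, y=5), (x=2, y=5), (x=1, y=6)
  Distance 3: (x=1, y=1), (x=0, y=2), (x=3, y=3), (x=3, y=5), (x=2, y=6), (x=1, y=7)
  Distance 4: (x=1, y=0), (x=0, y=1), (x=2, y=1), (x=3, y=2), (x=4, y=5), (x=0, y=7), (x=2, y=7), (x=1, y=8)
  Distance 5: (x=0, y=0), (x=3, y=1), (x=4, y=2), (x=4, y=4), (x=5, y=5), (x=3, y=7), (x=0, y=8), (x=2, y=8)
  Distance 6: (x=4, y=1), (x=5, y=2), (x=6, y=5), (x=5, y=6), (x=4, y=7), (x=3, y=8), (x=0, y=9), (x=2, y=9)
  Distance 7: (x=4, y=0), (x=6, y=2), (x=6, y=4), (x=6, y=6), (x=5, y=7), (x=4, y=8), (x=0, y=10), (x=2, y=10)  <- goal reached here
One shortest path (7 moves): (x=1, y=4) -> (x=1, y=5) -> (x=2, y=5) -> (x=3, y=5) -> (x=4, y=5) -> (x=5, y=5) -> (x=6, y=5) -> (x=6, y=6)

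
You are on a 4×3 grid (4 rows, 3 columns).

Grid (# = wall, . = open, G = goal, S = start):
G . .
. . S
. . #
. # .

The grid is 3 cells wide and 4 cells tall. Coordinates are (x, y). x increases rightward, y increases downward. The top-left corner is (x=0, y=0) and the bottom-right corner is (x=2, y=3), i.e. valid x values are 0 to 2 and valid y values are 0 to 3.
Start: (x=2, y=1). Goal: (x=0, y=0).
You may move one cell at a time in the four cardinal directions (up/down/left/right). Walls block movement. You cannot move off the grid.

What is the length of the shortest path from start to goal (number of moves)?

BFS from (x=2, y=1) until reaching (x=0, y=0):
  Distance 0: (x=2, y=1)
  Distance 1: (x=2, y=0), (x=1, y=1)
  Distance 2: (x=1, y=0), (x=0, y=1), (x=1, y=2)
  Distance 3: (x=0, y=0), (x=0, y=2)  <- goal reached here
One shortest path (3 moves): (x=2, y=1) -> (x=1, y=1) -> (x=0, y=1) -> (x=0, y=0)

Answer: Shortest path length: 3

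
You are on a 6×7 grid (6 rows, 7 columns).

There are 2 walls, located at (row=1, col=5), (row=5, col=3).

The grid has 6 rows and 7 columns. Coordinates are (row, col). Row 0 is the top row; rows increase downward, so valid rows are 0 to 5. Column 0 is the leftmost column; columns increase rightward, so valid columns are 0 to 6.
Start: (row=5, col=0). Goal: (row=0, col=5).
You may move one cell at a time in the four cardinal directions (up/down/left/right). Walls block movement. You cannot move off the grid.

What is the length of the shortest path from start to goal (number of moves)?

BFS from (row=5, col=0) until reaching (row=0, col=5):
  Distance 0: (row=5, col=0)
  Distance 1: (row=4, col=0), (row=5, col=1)
  Distance 2: (row=3, col=0), (row=4, col=1), (row=5, col=2)
  Distance 3: (row=2, col=0), (row=3, col=1), (row=4, col=2)
  Distance 4: (row=1, col=0), (row=2, col=1), (row=3, col=2), (row=4, col=3)
  Distance 5: (row=0, col=0), (row=1, col=1), (row=2, col=2), (row=3, col=3), (row=4, col=4)
  Distance 6: (row=0, col=1), (row=1, col=2), (row=2, col=3), (row=3, col=4), (row=4, col=5), (row=5, col=4)
  Distance 7: (row=0, col=2), (row=1, col=3), (row=2, col=4), (row=3, col=5), (row=4, col=6), (row=5, col=5)
  Distance 8: (row=0, col=3), (row=1, col=4), (row=2, col=5), (row=3, col=6), (row=5, col=6)
  Distance 9: (row=0, col=4), (row=2, col=6)
  Distance 10: (row=0, col=5), (row=1, col=6)  <- goal reached here
One shortest path (10 moves): (row=5, col=0) -> (row=5, col=1) -> (row=5, col=2) -> (row=4, col=2) -> (row=4, col=3) -> (row=4, col=4) -> (row=3, col=4) -> (row=2, col=4) -> (row=1, col=4) -> (row=0, col=4) -> (row=0, col=5)

Answer: Shortest path length: 10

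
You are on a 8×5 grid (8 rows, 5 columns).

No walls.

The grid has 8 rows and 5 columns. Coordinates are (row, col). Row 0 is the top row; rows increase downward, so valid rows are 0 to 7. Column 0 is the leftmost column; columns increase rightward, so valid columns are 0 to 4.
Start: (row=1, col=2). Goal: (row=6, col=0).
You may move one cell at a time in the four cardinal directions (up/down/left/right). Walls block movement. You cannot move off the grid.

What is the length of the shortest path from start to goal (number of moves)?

Answer: Shortest path length: 7

Derivation:
BFS from (row=1, col=2) until reaching (row=6, col=0):
  Distance 0: (row=1, col=2)
  Distance 1: (row=0, col=2), (row=1, col=1), (row=1, col=3), (row=2, col=2)
  Distance 2: (row=0, col=1), (row=0, col=3), (row=1, col=0), (row=1, col=4), (row=2, col=1), (row=2, col=3), (row=3, col=2)
  Distance 3: (row=0, col=0), (row=0, col=4), (row=2, col=0), (row=2, col=4), (row=3, col=1), (row=3, col=3), (row=4, col=2)
  Distance 4: (row=3, col=0), (row=3, col=4), (row=4, col=1), (row=4, col=3), (row=5, col=2)
  Distance 5: (row=4, col=0), (row=4, col=4), (row=5, col=1), (row=5, col=3), (row=6, col=2)
  Distance 6: (row=5, col=0), (row=5, col=4), (row=6, col=1), (row=6, col=3), (row=7, col=2)
  Distance 7: (row=6, col=0), (row=6, col=4), (row=7, col=1), (row=7, col=3)  <- goal reached here
One shortest path (7 moves): (row=1, col=2) -> (row=1, col=1) -> (row=1, col=0) -> (row=2, col=0) -> (row=3, col=0) -> (row=4, col=0) -> (row=5, col=0) -> (row=6, col=0)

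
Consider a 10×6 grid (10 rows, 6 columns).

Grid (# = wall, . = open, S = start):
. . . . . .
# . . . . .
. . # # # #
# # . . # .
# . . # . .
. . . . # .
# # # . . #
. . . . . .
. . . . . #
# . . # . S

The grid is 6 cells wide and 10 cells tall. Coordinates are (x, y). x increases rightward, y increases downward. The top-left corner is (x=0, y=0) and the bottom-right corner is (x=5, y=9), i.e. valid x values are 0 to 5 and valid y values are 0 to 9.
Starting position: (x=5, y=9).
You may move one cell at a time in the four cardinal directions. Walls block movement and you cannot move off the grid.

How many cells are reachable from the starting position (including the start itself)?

Answer: Reachable cells: 25

Derivation:
BFS flood-fill from (x=5, y=9):
  Distance 0: (x=5, y=9)
  Distance 1: (x=4, y=9)
  Distance 2: (x=4, y=8)
  Distance 3: (x=4, y=7), (x=3, y=8)
  Distance 4: (x=4, y=6), (x=3, y=7), (x=5, y=7), (x=2, y=8)
  Distance 5: (x=3, y=6), (x=2, y=7), (x=1, y=8), (x=2, y=9)
  Distance 6: (x=3, y=5), (x=1, y=7), (x=0, y=8), (x=1, y=9)
  Distance 7: (x=2, y=5), (x=0, y=7)
  Distance 8: (x=2, y=4), (x=1, y=5)
  Distance 9: (x=2, y=3), (x=1, y=4), (x=0, y=5)
  Distance 10: (x=3, y=3)
Total reachable: 25 (grid has 42 open cells total)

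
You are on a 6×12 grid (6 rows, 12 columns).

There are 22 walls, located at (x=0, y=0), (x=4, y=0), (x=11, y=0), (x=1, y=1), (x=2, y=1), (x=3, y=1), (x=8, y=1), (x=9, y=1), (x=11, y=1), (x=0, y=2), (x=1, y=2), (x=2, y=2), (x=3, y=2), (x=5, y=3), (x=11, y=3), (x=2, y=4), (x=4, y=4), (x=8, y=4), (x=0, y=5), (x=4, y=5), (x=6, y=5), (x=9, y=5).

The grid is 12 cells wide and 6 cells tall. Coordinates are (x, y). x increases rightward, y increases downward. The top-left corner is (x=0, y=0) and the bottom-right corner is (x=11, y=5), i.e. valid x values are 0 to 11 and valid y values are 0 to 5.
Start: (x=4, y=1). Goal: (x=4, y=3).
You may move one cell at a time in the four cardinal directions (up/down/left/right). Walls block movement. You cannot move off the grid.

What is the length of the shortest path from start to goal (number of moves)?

BFS from (x=4, y=1) until reaching (x=4, y=3):
  Distance 0: (x=4, y=1)
  Distance 1: (x=5, y=1), (x=4, y=2)
  Distance 2: (x=5, y=0), (x=6, y=1), (x=5, y=2), (x=4, y=3)  <- goal reached here
One shortest path (2 moves): (x=4, y=1) -> (x=4, y=2) -> (x=4, y=3)

Answer: Shortest path length: 2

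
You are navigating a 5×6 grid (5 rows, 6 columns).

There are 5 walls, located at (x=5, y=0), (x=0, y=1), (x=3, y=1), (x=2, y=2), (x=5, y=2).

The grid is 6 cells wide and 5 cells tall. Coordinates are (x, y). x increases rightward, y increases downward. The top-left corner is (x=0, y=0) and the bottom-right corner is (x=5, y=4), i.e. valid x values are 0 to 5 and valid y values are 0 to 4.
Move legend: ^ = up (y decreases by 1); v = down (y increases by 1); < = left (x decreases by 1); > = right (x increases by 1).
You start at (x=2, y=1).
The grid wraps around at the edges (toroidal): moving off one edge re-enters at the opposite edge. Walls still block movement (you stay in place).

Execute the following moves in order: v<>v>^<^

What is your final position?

Answer: Final position: (x=1, y=4)

Derivation:
Start: (x=2, y=1)
  v (down): blocked, stay at (x=2, y=1)
  < (left): (x=2, y=1) -> (x=1, y=1)
  > (right): (x=1, y=1) -> (x=2, y=1)
  v (down): blocked, stay at (x=2, y=1)
  > (right): blocked, stay at (x=2, y=1)
  ^ (up): (x=2, y=1) -> (x=2, y=0)
  < (left): (x=2, y=0) -> (x=1, y=0)
  ^ (up): (x=1, y=0) -> (x=1, y=4)
Final: (x=1, y=4)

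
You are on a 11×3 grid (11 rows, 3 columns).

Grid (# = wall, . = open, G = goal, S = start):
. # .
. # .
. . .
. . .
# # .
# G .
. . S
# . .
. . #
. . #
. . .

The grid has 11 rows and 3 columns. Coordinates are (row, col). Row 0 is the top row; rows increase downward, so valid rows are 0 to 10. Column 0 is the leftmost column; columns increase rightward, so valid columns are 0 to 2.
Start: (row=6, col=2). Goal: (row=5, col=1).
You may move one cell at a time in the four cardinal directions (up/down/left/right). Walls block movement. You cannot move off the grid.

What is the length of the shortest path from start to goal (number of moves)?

Answer: Shortest path length: 2

Derivation:
BFS from (row=6, col=2) until reaching (row=5, col=1):
  Distance 0: (row=6, col=2)
  Distance 1: (row=5, col=2), (row=6, col=1), (row=7, col=2)
  Distance 2: (row=4, col=2), (row=5, col=1), (row=6, col=0), (row=7, col=1)  <- goal reached here
One shortest path (2 moves): (row=6, col=2) -> (row=6, col=1) -> (row=5, col=1)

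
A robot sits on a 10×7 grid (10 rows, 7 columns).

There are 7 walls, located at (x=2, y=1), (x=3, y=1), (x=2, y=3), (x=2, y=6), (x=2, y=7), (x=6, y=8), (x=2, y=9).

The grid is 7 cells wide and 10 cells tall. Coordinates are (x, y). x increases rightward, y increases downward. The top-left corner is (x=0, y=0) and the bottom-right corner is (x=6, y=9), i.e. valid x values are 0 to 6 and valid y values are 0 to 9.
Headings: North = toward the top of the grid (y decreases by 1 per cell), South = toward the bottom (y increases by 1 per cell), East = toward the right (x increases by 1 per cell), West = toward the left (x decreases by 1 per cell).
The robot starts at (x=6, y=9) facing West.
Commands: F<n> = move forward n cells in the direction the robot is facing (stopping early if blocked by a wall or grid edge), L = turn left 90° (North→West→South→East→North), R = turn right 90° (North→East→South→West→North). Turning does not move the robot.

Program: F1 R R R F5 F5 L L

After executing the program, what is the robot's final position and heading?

Answer: Final position: (x=5, y=9), facing North

Derivation:
Start: (x=6, y=9), facing West
  F1: move forward 1, now at (x=5, y=9)
  R: turn right, now facing North
  R: turn right, now facing East
  R: turn right, now facing South
  F5: move forward 0/5 (blocked), now at (x=5, y=9)
  F5: move forward 0/5 (blocked), now at (x=5, y=9)
  L: turn left, now facing East
  L: turn left, now facing North
Final: (x=5, y=9), facing North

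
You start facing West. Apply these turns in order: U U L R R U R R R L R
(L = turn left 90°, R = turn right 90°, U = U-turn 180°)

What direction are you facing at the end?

Start: West
  U (U-turn (180°)) -> East
  U (U-turn (180°)) -> West
  L (left (90° counter-clockwise)) -> South
  R (right (90° clockwise)) -> West
  R (right (90° clockwise)) -> North
  U (U-turn (180°)) -> South
  R (right (90° clockwise)) -> West
  R (right (90° clockwise)) -> North
  R (right (90° clockwise)) -> East
  L (left (90° counter-clockwise)) -> North
  R (right (90° clockwise)) -> East
Final: East

Answer: Final heading: East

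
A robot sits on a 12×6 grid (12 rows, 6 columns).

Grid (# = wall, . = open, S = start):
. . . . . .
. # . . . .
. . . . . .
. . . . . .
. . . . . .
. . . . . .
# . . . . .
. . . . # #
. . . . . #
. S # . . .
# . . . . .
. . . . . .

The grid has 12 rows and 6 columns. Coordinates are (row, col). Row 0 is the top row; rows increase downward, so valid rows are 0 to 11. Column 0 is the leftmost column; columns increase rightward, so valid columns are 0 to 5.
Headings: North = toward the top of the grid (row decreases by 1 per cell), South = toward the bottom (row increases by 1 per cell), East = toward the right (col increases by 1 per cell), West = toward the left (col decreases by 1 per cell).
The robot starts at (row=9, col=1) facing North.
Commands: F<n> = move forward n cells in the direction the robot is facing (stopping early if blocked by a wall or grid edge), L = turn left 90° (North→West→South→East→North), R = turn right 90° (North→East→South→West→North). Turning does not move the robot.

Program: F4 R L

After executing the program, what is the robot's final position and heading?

Start: (row=9, col=1), facing North
  F4: move forward 4, now at (row=5, col=1)
  R: turn right, now facing East
  L: turn left, now facing North
Final: (row=5, col=1), facing North

Answer: Final position: (row=5, col=1), facing North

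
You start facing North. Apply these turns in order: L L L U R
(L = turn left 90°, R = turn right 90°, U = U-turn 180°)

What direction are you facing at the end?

Start: North
  L (left (90° counter-clockwise)) -> West
  L (left (90° counter-clockwise)) -> South
  L (left (90° counter-clockwise)) -> East
  U (U-turn (180°)) -> West
  R (right (90° clockwise)) -> North
Final: North

Answer: Final heading: North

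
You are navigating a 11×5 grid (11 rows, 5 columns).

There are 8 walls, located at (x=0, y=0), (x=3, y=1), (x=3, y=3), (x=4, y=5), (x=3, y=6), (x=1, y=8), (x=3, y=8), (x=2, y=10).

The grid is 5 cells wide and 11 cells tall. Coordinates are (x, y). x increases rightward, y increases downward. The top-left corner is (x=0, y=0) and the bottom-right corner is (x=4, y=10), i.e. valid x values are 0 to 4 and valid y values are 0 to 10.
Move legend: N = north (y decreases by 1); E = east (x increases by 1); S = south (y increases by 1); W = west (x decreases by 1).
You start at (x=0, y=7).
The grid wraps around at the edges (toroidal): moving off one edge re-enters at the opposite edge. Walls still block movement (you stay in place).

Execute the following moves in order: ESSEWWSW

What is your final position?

Start: (x=0, y=7)
  E (east): (x=0, y=7) -> (x=1, y=7)
  S (south): blocked, stay at (x=1, y=7)
  S (south): blocked, stay at (x=1, y=7)
  E (east): (x=1, y=7) -> (x=2, y=7)
  W (west): (x=2, y=7) -> (x=1, y=7)
  W (west): (x=1, y=7) -> (x=0, y=7)
  S (south): (x=0, y=7) -> (x=0, y=8)
  W (west): (x=0, y=8) -> (x=4, y=8)
Final: (x=4, y=8)

Answer: Final position: (x=4, y=8)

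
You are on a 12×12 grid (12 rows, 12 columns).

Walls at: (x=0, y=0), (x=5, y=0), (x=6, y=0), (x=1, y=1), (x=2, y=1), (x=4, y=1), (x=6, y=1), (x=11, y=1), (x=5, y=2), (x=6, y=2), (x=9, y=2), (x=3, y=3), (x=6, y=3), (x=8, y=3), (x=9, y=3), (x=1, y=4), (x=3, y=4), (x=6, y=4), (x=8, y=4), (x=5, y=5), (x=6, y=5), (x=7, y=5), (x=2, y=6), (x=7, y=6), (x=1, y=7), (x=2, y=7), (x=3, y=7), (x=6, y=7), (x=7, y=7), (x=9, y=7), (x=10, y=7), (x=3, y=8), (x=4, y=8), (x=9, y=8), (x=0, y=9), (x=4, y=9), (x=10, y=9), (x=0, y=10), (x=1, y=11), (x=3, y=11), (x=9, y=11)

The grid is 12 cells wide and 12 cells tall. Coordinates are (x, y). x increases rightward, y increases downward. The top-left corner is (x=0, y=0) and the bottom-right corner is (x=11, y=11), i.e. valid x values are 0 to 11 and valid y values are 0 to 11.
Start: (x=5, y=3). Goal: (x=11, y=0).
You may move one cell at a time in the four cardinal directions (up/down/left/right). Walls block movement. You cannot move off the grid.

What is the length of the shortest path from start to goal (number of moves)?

Answer: Shortest path length: 21

Derivation:
BFS from (x=5, y=3) until reaching (x=11, y=0):
  Distance 0: (x=5, y=3)
  Distance 1: (x=4, y=3), (x=5, y=4)
  Distance 2: (x=4, y=2), (x=4, y=4)
  Distance 3: (x=3, y=2), (x=4, y=5)
  Distance 4: (x=3, y=1), (x=2, y=2), (x=3, y=5), (x=4, y=6)
  Distance 5: (x=3, y=0), (x=1, y=2), (x=2, y=3), (x=2, y=5), (x=3, y=6), (x=5, y=6), (x=4, y=7)
  Distance 6: (x=2, y=0), (x=4, y=0), (x=0, y=2), (x=1, y=3), (x=2, y=4), (x=1, y=5), (x=6, y=6), (x=5, y=7)
  Distance 7: (x=1, y=0), (x=0, y=1), (x=0, y=3), (x=0, y=5), (x=1, y=6), (x=5, y=8)
  Distance 8: (x=0, y=4), (x=0, y=6), (x=6, y=8), (x=5, y=9)
  Distance 9: (x=0, y=7), (x=7, y=8), (x=6, y=9), (x=5, y=10)
  Distance 10: (x=0, y=8), (x=8, y=8), (x=7, y=9), (x=4, y=10), (x=6, y=10), (x=5, y=11)
  Distance 11: (x=8, y=7), (x=1, y=8), (x=8, y=9), (x=3, y=10), (x=7, y=10), (x=4, y=11), (x=6, y=11)
  Distance 12: (x=8, y=6), (x=2, y=8), (x=1, y=9), (x=3, y=9), (x=9, y=9), (x=2, y=10), (x=8, y=10), (x=7, y=11)
  Distance 13: (x=8, y=5), (x=9, y=6), (x=2, y=9), (x=1, y=10), (x=9, y=10), (x=2, y=11), (x=8, y=11)
  Distance 14: (x=9, y=5), (x=10, y=6), (x=10, y=10)
  Distance 15: (x=9, y=4), (x=10, y=5), (x=11, y=6), (x=11, y=10), (x=10, y=11)
  Distance 16: (x=10, y=4), (x=11, y=5), (x=11, y=7), (x=11, y=9), (x=11, y=11)
  Distance 17: (x=10, y=3), (x=11, y=4), (x=11, y=8)
  Distance 18: (x=10, y=2), (x=11, y=3), (x=10, y=8)
  Distance 19: (x=10, y=1), (x=11, y=2)
  Distance 20: (x=10, y=0), (x=9, y=1)
  Distance 21: (x=9, y=0), (x=11, y=0), (x=8, y=1)  <- goal reached here
One shortest path (21 moves): (x=5, y=3) -> (x=4, y=3) -> (x=4, y=4) -> (x=4, y=5) -> (x=4, y=6) -> (x=5, y=6) -> (x=5, y=7) -> (x=5, y=8) -> (x=6, y=8) -> (x=7, y=8) -> (x=8, y=8) -> (x=8, y=7) -> (x=8, y=6) -> (x=9, y=6) -> (x=10, y=6) -> (x=10, y=5) -> (x=10, y=4) -> (x=10, y=3) -> (x=10, y=2) -> (x=10, y=1) -> (x=10, y=0) -> (x=11, y=0)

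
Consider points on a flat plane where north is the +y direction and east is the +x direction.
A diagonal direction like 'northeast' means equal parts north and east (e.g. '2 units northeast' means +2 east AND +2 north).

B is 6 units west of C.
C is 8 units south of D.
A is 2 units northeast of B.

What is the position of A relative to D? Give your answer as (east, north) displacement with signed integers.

Place D at the origin (east=0, north=0).
  C is 8 units south of D: delta (east=+0, north=-8); C at (east=0, north=-8).
  B is 6 units west of C: delta (east=-6, north=+0); B at (east=-6, north=-8).
  A is 2 units northeast of B: delta (east=+2, north=+2); A at (east=-4, north=-6).
Therefore A relative to D: (east=-4, north=-6).

Answer: A is at (east=-4, north=-6) relative to D.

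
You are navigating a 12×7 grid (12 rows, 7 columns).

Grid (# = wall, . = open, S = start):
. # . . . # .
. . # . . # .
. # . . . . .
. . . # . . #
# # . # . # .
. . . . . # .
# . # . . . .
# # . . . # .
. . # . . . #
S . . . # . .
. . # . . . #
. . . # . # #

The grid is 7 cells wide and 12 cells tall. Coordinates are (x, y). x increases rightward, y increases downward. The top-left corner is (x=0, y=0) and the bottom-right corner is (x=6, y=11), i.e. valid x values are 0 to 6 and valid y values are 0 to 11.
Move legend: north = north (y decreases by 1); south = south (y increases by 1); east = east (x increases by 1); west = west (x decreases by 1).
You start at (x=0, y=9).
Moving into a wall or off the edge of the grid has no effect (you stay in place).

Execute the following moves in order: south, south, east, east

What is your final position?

Start: (x=0, y=9)
  south (south): (x=0, y=9) -> (x=0, y=10)
  south (south): (x=0, y=10) -> (x=0, y=11)
  east (east): (x=0, y=11) -> (x=1, y=11)
  east (east): (x=1, y=11) -> (x=2, y=11)
Final: (x=2, y=11)

Answer: Final position: (x=2, y=11)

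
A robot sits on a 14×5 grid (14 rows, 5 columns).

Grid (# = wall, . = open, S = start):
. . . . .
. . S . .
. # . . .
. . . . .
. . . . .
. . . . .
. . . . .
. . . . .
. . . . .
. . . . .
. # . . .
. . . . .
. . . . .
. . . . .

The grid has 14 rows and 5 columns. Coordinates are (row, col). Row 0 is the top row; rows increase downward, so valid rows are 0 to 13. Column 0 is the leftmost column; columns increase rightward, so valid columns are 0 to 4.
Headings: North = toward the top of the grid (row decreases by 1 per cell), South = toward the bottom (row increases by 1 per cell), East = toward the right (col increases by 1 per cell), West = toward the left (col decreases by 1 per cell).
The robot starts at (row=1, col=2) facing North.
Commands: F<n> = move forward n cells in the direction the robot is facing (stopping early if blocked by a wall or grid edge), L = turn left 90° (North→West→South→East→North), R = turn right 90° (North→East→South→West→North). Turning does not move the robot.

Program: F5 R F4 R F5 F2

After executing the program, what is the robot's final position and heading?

Answer: Final position: (row=7, col=4), facing South

Derivation:
Start: (row=1, col=2), facing North
  F5: move forward 1/5 (blocked), now at (row=0, col=2)
  R: turn right, now facing East
  F4: move forward 2/4 (blocked), now at (row=0, col=4)
  R: turn right, now facing South
  F5: move forward 5, now at (row=5, col=4)
  F2: move forward 2, now at (row=7, col=4)
Final: (row=7, col=4), facing South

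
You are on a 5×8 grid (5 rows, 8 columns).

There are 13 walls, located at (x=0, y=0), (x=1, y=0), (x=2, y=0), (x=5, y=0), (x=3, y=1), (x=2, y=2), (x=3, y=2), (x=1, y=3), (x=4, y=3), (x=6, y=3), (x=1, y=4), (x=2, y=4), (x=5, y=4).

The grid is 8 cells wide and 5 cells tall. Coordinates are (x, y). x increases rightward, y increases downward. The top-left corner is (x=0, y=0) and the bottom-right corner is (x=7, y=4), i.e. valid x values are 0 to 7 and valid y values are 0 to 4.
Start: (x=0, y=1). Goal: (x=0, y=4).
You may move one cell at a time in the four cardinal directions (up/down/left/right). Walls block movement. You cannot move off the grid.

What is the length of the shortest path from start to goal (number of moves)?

Answer: Shortest path length: 3

Derivation:
BFS from (x=0, y=1) until reaching (x=0, y=4):
  Distance 0: (x=0, y=1)
  Distance 1: (x=1, y=1), (x=0, y=2)
  Distance 2: (x=2, y=1), (x=1, y=2), (x=0, y=3)
  Distance 3: (x=0, y=4)  <- goal reached here
One shortest path (3 moves): (x=0, y=1) -> (x=0, y=2) -> (x=0, y=3) -> (x=0, y=4)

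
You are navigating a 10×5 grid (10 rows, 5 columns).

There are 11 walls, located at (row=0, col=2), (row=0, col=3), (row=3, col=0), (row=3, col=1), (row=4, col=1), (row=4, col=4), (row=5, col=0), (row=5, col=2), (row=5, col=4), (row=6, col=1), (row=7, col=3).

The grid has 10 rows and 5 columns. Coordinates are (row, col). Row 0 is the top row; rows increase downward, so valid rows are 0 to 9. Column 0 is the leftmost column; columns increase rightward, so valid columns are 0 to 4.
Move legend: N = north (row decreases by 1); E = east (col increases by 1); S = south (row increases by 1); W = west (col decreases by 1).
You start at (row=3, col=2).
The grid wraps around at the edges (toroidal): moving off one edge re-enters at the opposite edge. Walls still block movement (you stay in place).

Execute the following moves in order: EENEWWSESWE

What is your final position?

Answer: Final position: (row=3, col=4)

Derivation:
Start: (row=3, col=2)
  E (east): (row=3, col=2) -> (row=3, col=3)
  E (east): (row=3, col=3) -> (row=3, col=4)
  N (north): (row=3, col=4) -> (row=2, col=4)
  E (east): (row=2, col=4) -> (row=2, col=0)
  W (west): (row=2, col=0) -> (row=2, col=4)
  W (west): (row=2, col=4) -> (row=2, col=3)
  S (south): (row=2, col=3) -> (row=3, col=3)
  E (east): (row=3, col=3) -> (row=3, col=4)
  S (south): blocked, stay at (row=3, col=4)
  W (west): (row=3, col=4) -> (row=3, col=3)
  E (east): (row=3, col=3) -> (row=3, col=4)
Final: (row=3, col=4)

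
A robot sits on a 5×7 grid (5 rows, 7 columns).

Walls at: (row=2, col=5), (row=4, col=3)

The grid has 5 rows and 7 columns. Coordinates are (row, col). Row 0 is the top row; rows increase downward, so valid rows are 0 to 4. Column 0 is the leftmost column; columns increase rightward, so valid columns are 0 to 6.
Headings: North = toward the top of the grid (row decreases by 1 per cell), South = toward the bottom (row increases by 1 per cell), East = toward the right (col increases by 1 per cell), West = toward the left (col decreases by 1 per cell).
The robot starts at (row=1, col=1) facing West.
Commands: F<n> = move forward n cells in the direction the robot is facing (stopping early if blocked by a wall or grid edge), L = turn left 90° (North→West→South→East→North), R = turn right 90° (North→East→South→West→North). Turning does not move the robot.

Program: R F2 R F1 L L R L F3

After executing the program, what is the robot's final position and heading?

Answer: Final position: (row=0, col=0), facing West

Derivation:
Start: (row=1, col=1), facing West
  R: turn right, now facing North
  F2: move forward 1/2 (blocked), now at (row=0, col=1)
  R: turn right, now facing East
  F1: move forward 1, now at (row=0, col=2)
  L: turn left, now facing North
  L: turn left, now facing West
  R: turn right, now facing North
  L: turn left, now facing West
  F3: move forward 2/3 (blocked), now at (row=0, col=0)
Final: (row=0, col=0), facing West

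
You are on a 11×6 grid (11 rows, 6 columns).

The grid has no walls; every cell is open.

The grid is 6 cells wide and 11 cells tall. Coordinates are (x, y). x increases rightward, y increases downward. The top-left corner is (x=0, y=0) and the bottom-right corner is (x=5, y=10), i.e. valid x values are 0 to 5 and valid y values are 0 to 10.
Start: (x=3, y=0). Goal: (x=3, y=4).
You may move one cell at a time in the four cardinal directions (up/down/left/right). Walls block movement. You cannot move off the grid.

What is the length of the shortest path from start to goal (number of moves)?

BFS from (x=3, y=0) until reaching (x=3, y=4):
  Distance 0: (x=3, y=0)
  Distance 1: (x=2, y=0), (x=4, y=0), (x=3, y=1)
  Distance 2: (x=1, y=0), (x=5, y=0), (x=2, y=1), (x=4, y=1), (x=3, y=2)
  Distance 3: (x=0, y=0), (x=1, y=1), (x=5, y=1), (x=2, y=2), (x=4, y=2), (x=3, y=3)
  Distance 4: (x=0, y=1), (x=1, y=2), (x=5, y=2), (x=2, y=3), (x=4, y=3), (x=3, y=4)  <- goal reached here
One shortest path (4 moves): (x=3, y=0) -> (x=3, y=1) -> (x=3, y=2) -> (x=3, y=3) -> (x=3, y=4)

Answer: Shortest path length: 4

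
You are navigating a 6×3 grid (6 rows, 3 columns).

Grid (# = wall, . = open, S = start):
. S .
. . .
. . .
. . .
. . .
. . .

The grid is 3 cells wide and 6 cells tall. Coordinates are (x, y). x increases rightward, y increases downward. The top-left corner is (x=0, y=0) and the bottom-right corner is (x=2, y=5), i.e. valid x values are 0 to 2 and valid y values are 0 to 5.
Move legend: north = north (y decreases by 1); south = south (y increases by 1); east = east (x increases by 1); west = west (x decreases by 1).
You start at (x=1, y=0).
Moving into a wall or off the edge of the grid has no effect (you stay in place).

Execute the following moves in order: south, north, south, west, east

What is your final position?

Start: (x=1, y=0)
  south (south): (x=1, y=0) -> (x=1, y=1)
  north (north): (x=1, y=1) -> (x=1, y=0)
  south (south): (x=1, y=0) -> (x=1, y=1)
  west (west): (x=1, y=1) -> (x=0, y=1)
  east (east): (x=0, y=1) -> (x=1, y=1)
Final: (x=1, y=1)

Answer: Final position: (x=1, y=1)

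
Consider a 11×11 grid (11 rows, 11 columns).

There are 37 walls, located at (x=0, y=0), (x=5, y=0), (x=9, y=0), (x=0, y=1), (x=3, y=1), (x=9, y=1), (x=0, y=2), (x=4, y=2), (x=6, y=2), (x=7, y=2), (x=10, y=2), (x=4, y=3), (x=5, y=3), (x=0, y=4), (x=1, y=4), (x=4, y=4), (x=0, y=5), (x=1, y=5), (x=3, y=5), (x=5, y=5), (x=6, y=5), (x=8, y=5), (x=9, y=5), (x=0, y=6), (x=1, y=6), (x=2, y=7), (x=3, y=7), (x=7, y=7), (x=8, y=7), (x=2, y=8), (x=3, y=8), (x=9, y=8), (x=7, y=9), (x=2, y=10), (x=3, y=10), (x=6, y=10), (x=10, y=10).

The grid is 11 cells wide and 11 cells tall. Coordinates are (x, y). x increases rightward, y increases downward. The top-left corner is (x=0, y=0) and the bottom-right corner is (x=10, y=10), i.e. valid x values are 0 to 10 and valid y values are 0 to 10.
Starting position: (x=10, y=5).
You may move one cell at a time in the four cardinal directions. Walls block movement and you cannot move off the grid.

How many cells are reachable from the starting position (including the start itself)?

BFS flood-fill from (x=10, y=5):
  Distance 0: (x=10, y=5)
  Distance 1: (x=10, y=4), (x=10, y=6)
  Distance 2: (x=10, y=3), (x=9, y=4), (x=9, y=6), (x=10, y=7)
  Distance 3: (x=9, y=3), (x=8, y=4), (x=8, y=6), (x=9, y=7), (x=10, y=8)
  Distance 4: (x=9, y=2), (x=8, y=3), (x=7, y=4), (x=7, y=6), (x=10, y=9)
  Distance 5: (x=8, y=2), (x=7, y=3), (x=6, y=4), (x=7, y=5), (x=6, y=6), (x=9, y=9)
  Distance 6: (x=8, y=1), (x=6, y=3), (x=5, y=4), (x=5, y=6), (x=6, y=7), (x=8, y=9), (x=9, y=10)
  Distance 7: (x=8, y=0), (x=7, y=1), (x=4, y=6), (x=5, y=7), (x=6, y=8), (x=8, y=8), (x=8, y=10)
  Distance 8: (x=7, y=0), (x=6, y=1), (x=4, y=5), (x=3, y=6), (x=4, y=7), (x=5, y=8), (x=7, y=8), (x=6, y=9), (x=7, y=10)
  Distance 9: (x=6, y=0), (x=5, y=1), (x=2, y=6), (x=4, y=8), (x=5, y=9)
  Distance 10: (x=4, y=1), (x=5, y=2), (x=2, y=5), (x=4, y=9), (x=5, y=10)
  Distance 11: (x=4, y=0), (x=2, y=4), (x=3, y=9), (x=4, y=10)
  Distance 12: (x=3, y=0), (x=2, y=3), (x=3, y=4), (x=2, y=9)
  Distance 13: (x=2, y=0), (x=2, y=2), (x=1, y=3), (x=3, y=3), (x=1, y=9)
  Distance 14: (x=1, y=0), (x=2, y=1), (x=1, y=2), (x=3, y=2), (x=0, y=3), (x=1, y=8), (x=0, y=9), (x=1, y=10)
  Distance 15: (x=1, y=1), (x=1, y=7), (x=0, y=8), (x=0, y=10)
  Distance 16: (x=0, y=7)
Total reachable: 82 (grid has 84 open cells total)

Answer: Reachable cells: 82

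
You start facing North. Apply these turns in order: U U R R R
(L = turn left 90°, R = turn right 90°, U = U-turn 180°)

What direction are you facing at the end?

Answer: Final heading: West

Derivation:
Start: North
  U (U-turn (180°)) -> South
  U (U-turn (180°)) -> North
  R (right (90° clockwise)) -> East
  R (right (90° clockwise)) -> South
  R (right (90° clockwise)) -> West
Final: West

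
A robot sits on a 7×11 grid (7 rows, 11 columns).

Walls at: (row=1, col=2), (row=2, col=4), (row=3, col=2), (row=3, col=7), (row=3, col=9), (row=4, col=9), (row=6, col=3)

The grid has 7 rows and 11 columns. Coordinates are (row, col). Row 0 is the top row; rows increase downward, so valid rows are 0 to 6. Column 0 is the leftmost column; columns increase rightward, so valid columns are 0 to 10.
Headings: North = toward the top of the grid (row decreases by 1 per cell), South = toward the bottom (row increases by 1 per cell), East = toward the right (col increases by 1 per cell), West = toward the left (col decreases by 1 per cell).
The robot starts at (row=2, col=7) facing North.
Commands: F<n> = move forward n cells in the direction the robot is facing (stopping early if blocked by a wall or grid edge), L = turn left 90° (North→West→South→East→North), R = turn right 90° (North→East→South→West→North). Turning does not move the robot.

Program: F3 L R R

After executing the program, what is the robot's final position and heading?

Answer: Final position: (row=0, col=7), facing East

Derivation:
Start: (row=2, col=7), facing North
  F3: move forward 2/3 (blocked), now at (row=0, col=7)
  L: turn left, now facing West
  R: turn right, now facing North
  R: turn right, now facing East
Final: (row=0, col=7), facing East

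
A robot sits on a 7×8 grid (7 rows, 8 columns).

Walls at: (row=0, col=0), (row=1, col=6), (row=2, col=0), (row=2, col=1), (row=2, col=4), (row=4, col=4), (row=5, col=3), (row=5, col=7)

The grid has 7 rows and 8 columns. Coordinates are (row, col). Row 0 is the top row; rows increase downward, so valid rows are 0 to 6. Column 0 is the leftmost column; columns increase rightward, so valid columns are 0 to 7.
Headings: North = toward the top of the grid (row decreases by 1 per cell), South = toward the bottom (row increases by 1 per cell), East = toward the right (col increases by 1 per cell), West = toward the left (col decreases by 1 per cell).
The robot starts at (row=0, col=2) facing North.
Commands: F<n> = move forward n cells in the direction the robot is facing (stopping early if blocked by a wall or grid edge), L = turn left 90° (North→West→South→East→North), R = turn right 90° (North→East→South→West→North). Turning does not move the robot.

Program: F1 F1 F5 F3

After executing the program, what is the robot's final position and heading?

Answer: Final position: (row=0, col=2), facing North

Derivation:
Start: (row=0, col=2), facing North
  F1: move forward 0/1 (blocked), now at (row=0, col=2)
  F1: move forward 0/1 (blocked), now at (row=0, col=2)
  F5: move forward 0/5 (blocked), now at (row=0, col=2)
  F3: move forward 0/3 (blocked), now at (row=0, col=2)
Final: (row=0, col=2), facing North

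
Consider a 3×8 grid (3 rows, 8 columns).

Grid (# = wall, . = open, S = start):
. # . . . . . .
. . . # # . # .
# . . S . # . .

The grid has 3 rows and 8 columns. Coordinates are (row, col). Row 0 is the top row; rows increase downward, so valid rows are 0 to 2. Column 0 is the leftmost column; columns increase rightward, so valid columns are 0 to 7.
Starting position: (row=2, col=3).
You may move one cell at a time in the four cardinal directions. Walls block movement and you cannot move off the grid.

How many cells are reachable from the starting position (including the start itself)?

Answer: Reachable cells: 18

Derivation:
BFS flood-fill from (row=2, col=3):
  Distance 0: (row=2, col=3)
  Distance 1: (row=2, col=2), (row=2, col=4)
  Distance 2: (row=1, col=2), (row=2, col=1)
  Distance 3: (row=0, col=2), (row=1, col=1)
  Distance 4: (row=0, col=3), (row=1, col=0)
  Distance 5: (row=0, col=0), (row=0, col=4)
  Distance 6: (row=0, col=5)
  Distance 7: (row=0, col=6), (row=1, col=5)
  Distance 8: (row=0, col=7)
  Distance 9: (row=1, col=7)
  Distance 10: (row=2, col=7)
  Distance 11: (row=2, col=6)
Total reachable: 18 (grid has 18 open cells total)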